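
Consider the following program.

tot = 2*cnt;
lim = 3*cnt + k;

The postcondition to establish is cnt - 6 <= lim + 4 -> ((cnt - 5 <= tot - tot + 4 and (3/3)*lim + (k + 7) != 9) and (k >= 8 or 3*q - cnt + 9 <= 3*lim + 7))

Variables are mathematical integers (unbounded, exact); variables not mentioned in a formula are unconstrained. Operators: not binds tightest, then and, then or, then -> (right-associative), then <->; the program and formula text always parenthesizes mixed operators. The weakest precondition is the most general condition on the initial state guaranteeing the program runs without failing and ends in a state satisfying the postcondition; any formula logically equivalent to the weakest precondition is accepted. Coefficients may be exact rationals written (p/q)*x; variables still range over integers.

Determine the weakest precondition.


Working backward. After the program, the postcondition cnt - 6 <= lim + 4 -> ((cnt - 5 <= tot - tot + 4 and (3/3)*lim + (k + 7) != 9) and (k >= 8 or 3*q - cnt + 9 <= 3*lim + 7)) must hold; in canonical form it is cnt <= lim + 10 -> (cnt <= 9 and k + lim != 2 and (k >= 8 or 3*q <= cnt + 3*lim - 2)).
Before lim := 3*cnt + k: 2*cnt + k >= -10 -> (cnt <= 9 and 3*cnt + 2*k != 2 and (k >= 8 or 3*q <= 10*cnt + 3*k - 2))
Before tot := 2*cnt: 2*cnt + k >= -10 -> (cnt <= 9 and 3*cnt + 2*k != 2 and (k >= 8 or 3*q <= 10*cnt + 3*k - 2))
Answer: WP = 2*cnt + k >= -10 -> (cnt <= 9 and 3*cnt + 2*k != 2 and (k >= 8 or 3*q <= 10*cnt + 3*k - 2))


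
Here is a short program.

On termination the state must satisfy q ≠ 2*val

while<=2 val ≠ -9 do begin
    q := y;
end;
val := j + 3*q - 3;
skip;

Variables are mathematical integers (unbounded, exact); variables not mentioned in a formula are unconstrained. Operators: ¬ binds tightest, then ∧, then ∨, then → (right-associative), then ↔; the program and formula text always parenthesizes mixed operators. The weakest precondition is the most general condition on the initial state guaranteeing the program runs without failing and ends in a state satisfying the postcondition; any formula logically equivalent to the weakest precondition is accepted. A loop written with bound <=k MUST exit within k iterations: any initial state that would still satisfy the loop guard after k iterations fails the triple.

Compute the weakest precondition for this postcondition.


Working backward. After the program, q ≠ 2*val must hold.
Before skip: q ≠ 2*val
Before val := j + 3*q - 3: 2*j + 5*q ≠ 6
Before the loop (bound <=2), unroll the exhaustion recursion (WP_0 = exit-now case; WP_j = one more guarded iteration, up to j = 2):
  WP_0: (¬(val ≠ -9)) ∧ 2*j + 5*q ≠ 6
  WP_1: (val ≠ -9 → ((¬(val ≠ -9)) ∧ 2*j + 5*y ≠ 6)) ∧ ((¬(val ≠ -9)) → 2*j + 5*q ≠ 6)
  WP_2: (val ≠ -9 → ((val ≠ -9 → ((¬(val ≠ -9)) ∧ 2*j + 5*y ≠ 6)) ∧ ((¬(val ≠ -9)) → 2*j + 5*y ≠ 6))) ∧ ((¬(val ≠ -9)) → 2*j + 5*q ≠ 6)
So before the loop: (val ≠ -9 → ((val ≠ -9 → ((¬(val ≠ -9)) ∧ 2*j + 5*y ≠ 6)) ∧ ((¬(val ≠ -9)) → 2*j + 5*y ≠ 6))) ∧ ((¬(val ≠ -9)) → 2*j + 5*q ≠ 6)
Answer: WP = (val ≠ -9 → ((val ≠ -9 → ((¬(val ≠ -9)) ∧ 2*j + 5*y ≠ 6)) ∧ ((¬(val ≠ -9)) → 2*j + 5*y ≠ 6))) ∧ ((¬(val ≠ -9)) → 2*j + 5*q ≠ 6)


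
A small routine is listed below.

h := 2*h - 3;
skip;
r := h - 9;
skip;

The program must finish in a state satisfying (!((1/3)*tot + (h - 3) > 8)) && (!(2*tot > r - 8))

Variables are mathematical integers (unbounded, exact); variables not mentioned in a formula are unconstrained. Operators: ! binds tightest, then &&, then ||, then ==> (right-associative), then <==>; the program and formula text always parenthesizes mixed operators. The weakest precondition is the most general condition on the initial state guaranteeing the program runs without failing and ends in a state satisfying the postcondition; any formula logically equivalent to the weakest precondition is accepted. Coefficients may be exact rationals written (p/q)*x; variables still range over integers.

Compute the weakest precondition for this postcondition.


Working backward. After the program, the postcondition (!((1/3)*tot + (h - 3) > 8)) && (!(2*tot > r - 8)) must hold; in canonical form it is (!(h + (1/3)*tot > 11)) && (!(2*tot > r - 8)).
Before skip: (!(h + (1/3)*tot > 11)) && (!(2*tot > r - 8))
Before r := h - 9: (!(h + (1/3)*tot > 11)) && (!(2*tot > h - 17))
Before skip: (!(h + (1/3)*tot > 11)) && (!(2*tot > h - 17))
Before h := 2*h - 3: (!(2*h + (1/3)*tot > 14)) && (!(2*tot > 2*h - 20))
Answer: WP = (!(2*h + (1/3)*tot > 14)) && (!(2*tot > 2*h - 20))


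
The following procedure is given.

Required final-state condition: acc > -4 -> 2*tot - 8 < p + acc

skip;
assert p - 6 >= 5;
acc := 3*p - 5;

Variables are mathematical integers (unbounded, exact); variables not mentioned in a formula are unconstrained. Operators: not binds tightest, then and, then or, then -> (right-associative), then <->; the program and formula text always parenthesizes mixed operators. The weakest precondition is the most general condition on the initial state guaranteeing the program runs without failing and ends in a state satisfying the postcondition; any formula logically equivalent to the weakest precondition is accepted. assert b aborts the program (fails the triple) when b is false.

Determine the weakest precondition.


Working backward. After the program, the postcondition acc > -4 -> 2*tot - 8 < p + acc must hold; in canonical form it is acc > -4 -> 2*tot < acc + p + 8.
Before acc := 3*p - 5: 3*p > 1 -> 2*tot < 4*p + 3
Before assert p - 6 >= 5: p >= 11 and (3*p > 1 -> 2*tot < 4*p + 3)
Before skip: p >= 11 and (3*p > 1 -> 2*tot < 4*p + 3)
Answer: WP = p >= 11 and (3*p > 1 -> 2*tot < 4*p + 3)


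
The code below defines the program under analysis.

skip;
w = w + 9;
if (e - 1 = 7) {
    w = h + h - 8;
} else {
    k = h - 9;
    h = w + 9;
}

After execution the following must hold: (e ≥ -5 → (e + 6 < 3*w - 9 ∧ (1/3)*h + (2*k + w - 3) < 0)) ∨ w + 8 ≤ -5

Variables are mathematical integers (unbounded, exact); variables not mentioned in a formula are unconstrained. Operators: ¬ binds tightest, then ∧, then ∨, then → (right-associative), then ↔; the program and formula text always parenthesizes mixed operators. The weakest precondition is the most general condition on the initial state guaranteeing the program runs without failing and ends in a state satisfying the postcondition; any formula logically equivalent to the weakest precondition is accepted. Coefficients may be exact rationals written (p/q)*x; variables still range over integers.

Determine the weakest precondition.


Working backward. After the program, the postcondition (e ≥ -5 → (e + 6 < 3*w - 9 ∧ (1/3)*h + (2*k + w - 3) < 0)) ∨ w + 8 ≤ -5 must hold; in canonical form it is (e ≥ -5 → (e < 3*w - 15 ∧ (1/3)*h + 2*k + w < 3)) ∨ w ≤ -13.
Then branch requires (e ≥ -5 → (e < 6*h - 39 ∧ (7/3)*h + 2*k < 11)) ∨ 2*h ≤ -5; else branch requires (e ≥ -5 → (e < 3*w - 15 ∧ 2*h + (4/3)*w < 18)) ∨ w ≤ -13.
Before the if: (e = 8 → ((e ≥ -5 → (e < 6*h - 39 ∧ (7/3)*h + 2*k < 11)) ∨ 2*h ≤ -5)) ∧ ((¬(e = 8)) → ((e ≥ -5 → (e < 3*w - 15 ∧ 2*h + (4/3)*w < 18)) ∨ w ≤ -13))
Before w := w + 9: (e = 8 → ((e ≥ -5 → (e < 6*h - 39 ∧ (7/3)*h + 2*k < 11)) ∨ 2*h ≤ -5)) ∧ ((¬(e = 8)) → ((e ≥ -5 → (e < 3*w + 12 ∧ 2*h + (4/3)*w < 6)) ∨ w ≤ -22))
Before skip: (e = 8 → ((e ≥ -5 → (e < 6*h - 39 ∧ (7/3)*h + 2*k < 11)) ∨ 2*h ≤ -5)) ∧ ((¬(e = 8)) → ((e ≥ -5 → (e < 3*w + 12 ∧ 2*h + (4/3)*w < 6)) ∨ w ≤ -22))
Answer: WP = (e = 8 → ((e ≥ -5 → (e < 6*h - 39 ∧ (7/3)*h + 2*k < 11)) ∨ 2*h ≤ -5)) ∧ ((¬(e = 8)) → ((e ≥ -5 → (e < 3*w + 12 ∧ 2*h + (4/3)*w < 6)) ∨ w ≤ -22))


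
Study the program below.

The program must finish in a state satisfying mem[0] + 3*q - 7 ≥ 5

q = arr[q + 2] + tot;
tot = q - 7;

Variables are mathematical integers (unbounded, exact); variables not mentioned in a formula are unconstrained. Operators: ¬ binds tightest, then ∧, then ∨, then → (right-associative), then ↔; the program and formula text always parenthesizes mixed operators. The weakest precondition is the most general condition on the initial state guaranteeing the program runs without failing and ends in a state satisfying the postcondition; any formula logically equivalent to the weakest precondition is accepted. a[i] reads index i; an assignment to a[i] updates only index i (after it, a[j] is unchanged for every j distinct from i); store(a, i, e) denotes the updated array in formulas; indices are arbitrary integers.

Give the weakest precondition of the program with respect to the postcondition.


Working backward. After the program, the postcondition mem[0] + 3*q - 7 ≥ 5 must hold; in canonical form it is mem[0] + 3*q ≥ 12.
Before tot := q - 7: mem[0] + 3*q ≥ 12
Before q := arr[q + 2] + tot: 3*arr[q + 2] + mem[0] + 3*tot ≥ 12
Answer: WP = 3*arr[q + 2] + mem[0] + 3*tot ≥ 12


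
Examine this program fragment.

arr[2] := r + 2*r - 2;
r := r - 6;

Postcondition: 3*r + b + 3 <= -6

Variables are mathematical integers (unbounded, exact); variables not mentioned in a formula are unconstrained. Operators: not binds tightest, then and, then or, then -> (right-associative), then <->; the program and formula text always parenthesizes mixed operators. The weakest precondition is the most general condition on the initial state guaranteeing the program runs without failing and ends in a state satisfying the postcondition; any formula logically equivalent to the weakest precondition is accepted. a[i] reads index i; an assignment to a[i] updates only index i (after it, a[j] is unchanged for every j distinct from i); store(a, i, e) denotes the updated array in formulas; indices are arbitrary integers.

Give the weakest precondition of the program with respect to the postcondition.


Working backward. After the program, the postcondition 3*r + b + 3 <= -6 must hold; in canonical form it is b + 3*r <= -9.
Before r := r - 6: b + 3*r <= 9
Before arr[2] := r + 2*r - 2: b + 3*r <= 9
Answer: WP = b + 3*r <= 9


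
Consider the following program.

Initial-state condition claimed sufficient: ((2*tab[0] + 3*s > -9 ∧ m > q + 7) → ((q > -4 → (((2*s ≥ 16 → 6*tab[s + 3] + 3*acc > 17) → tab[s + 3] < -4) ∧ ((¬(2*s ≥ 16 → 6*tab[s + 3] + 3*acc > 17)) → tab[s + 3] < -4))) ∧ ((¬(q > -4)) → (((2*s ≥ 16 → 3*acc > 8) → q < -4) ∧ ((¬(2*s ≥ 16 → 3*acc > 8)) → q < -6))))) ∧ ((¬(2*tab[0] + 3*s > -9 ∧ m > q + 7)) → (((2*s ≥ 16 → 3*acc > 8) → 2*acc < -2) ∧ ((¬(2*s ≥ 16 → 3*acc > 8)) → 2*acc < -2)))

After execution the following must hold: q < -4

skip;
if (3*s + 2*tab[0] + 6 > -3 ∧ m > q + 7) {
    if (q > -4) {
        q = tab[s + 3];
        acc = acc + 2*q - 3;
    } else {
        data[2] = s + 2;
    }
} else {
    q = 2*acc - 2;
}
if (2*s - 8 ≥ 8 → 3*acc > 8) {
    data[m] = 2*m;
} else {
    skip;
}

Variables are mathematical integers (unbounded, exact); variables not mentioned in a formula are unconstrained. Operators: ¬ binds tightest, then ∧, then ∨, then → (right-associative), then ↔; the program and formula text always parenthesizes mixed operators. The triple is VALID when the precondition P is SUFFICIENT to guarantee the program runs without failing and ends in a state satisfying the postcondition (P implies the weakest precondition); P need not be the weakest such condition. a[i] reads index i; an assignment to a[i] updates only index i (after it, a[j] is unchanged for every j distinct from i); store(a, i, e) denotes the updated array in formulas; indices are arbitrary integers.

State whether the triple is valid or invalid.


Working backward. After the program, q < -4 must hold.
Then branch requires q < -4; else branch requires q < -4.
Before the if: ((2*s ≥ 16 → 3*acc > 8) → q < -4) ∧ ((¬(2*s ≥ 16 → 3*acc > 8)) → q < -4)
Then branch requires (q > -4 → (((2*s ≥ 16 → 6*tab[s + 3] + 3*acc > 17) → tab[s + 3] < -4) ∧ ((¬(2*s ≥ 16 → 6*tab[s + 3] + 3*acc > 17)) → tab[s + 3] < -4))) ∧ ((¬(q > -4)) → (((2*s ≥ 16 → 3*acc > 8) → q < -4) ∧ ((¬(2*s ≥ 16 → 3*acc > 8)) → q < -4))); else branch requires ((2*s ≥ 16 → 3*acc > 8) → 2*acc < -2) ∧ ((¬(2*s ≥ 16 → 3*acc > 8)) → 2*acc < -2).
Before the if: ((2*tab[0] + 3*s > -9 ∧ m > q + 7) → ((q > -4 → (((2*s ≥ 16 → 6*tab[s + 3] + 3*acc > 17) → tab[s + 3] < -4) ∧ ((¬(2*s ≥ 16 → 6*tab[s + 3] + 3*acc > 17)) → tab[s + 3] < -4))) ∧ ((¬(q > -4)) → (((2*s ≥ 16 → 3*acc > 8) → q < -4) ∧ ((¬(2*s ≥ 16 → 3*acc > 8)) → q < -4))))) ∧ ((¬(2*tab[0] + 3*s > -9 ∧ m > q + 7)) → (((2*s ≥ 16 → 3*acc > 8) → 2*acc < -2) ∧ ((¬(2*s ≥ 16 → 3*acc > 8)) → 2*acc < -2)))
Before skip: ((2*tab[0] + 3*s > -9 ∧ m > q + 7) → ((q > -4 → (((2*s ≥ 16 → 6*tab[s + 3] + 3*acc > 17) → tab[s + 3] < -4) ∧ ((¬(2*s ≥ 16 → 6*tab[s + 3] + 3*acc > 17)) → tab[s + 3] < -4))) ∧ ((¬(q > -4)) → (((2*s ≥ 16 → 3*acc > 8) → q < -4) ∧ ((¬(2*s ≥ 16 → 3*acc > 8)) → q < -4))))) ∧ ((¬(2*tab[0] + 3*s > -9 ∧ m > q + 7)) → (((2*s ≥ 16 → 3*acc > 8) → 2*acc < -2) ∧ ((¬(2*s ≥ 16 → 3*acc > 8)) → 2*acc < -2)))
The weakest precondition is ((2*tab[0] + 3*s > -9 ∧ m > q + 7) → ((q > -4 → (((2*s ≥ 16 → 6*tab[s + 3] + 3*acc > 17) → tab[s + 3] < -4) ∧ ((¬(2*s ≥ 16 → 6*tab[s + 3] + 3*acc > 17)) → tab[s + 3] < -4))) ∧ ((¬(q > -4)) → (((2*s ≥ 16 → 3*acc > 8) → q < -4) ∧ ((¬(2*s ≥ 16 → 3*acc > 8)) → q < -4))))) ∧ ((¬(2*tab[0] + 3*s > -9 ∧ m > q + 7)) → (((2*s ≥ 16 → 3*acc > 8) → 2*acc < -2) ∧ ((¬(2*s ≥ 16 → 3*acc > 8)) → 2*acc < -2))).
Check whether ((2*tab[0] + 3*s > -9 ∧ m > q + 7) → ((q > -4 → (((2*s ≥ 16 → 6*tab[s + 3] + 3*acc > 17) → tab[s + 3] < -4) ∧ ((¬(2*s ≥ 16 → 6*tab[s + 3] + 3*acc > 17)) → tab[s + 3] < -4))) ∧ ((¬(q > -4)) → (((2*s ≥ 16 → 3*acc > 8) → q < -4) ∧ ((¬(2*s ≥ 16 → 3*acc > 8)) → q < -6))))) ∧ ((¬(2*tab[0] + 3*s > -9 ∧ m > q + 7)) → (((2*s ≥ 16 → 3*acc > 8) → 2*acc < -2) ∧ ((¬(2*s ≥ 16 → 3*acc > 8)) → 2*acc < -2))) implies it.
Every state satisfying the precondition satisfies the weakest precondition: the implication holds.
Answer: valid


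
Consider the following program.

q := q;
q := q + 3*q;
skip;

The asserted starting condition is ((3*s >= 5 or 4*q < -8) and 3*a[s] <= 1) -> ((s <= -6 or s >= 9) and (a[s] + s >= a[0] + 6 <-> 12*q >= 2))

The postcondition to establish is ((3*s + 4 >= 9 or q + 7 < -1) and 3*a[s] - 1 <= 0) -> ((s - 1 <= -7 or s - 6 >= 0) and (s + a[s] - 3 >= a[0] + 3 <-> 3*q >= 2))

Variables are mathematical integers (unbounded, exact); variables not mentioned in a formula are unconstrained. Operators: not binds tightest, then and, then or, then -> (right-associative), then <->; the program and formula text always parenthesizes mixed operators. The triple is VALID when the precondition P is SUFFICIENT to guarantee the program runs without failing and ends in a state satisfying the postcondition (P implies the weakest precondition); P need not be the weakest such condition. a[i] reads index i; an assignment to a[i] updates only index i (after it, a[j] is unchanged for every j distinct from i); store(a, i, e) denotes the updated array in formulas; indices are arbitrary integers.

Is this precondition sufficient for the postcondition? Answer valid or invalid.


Working backward. After the program, the postcondition ((3*s + 4 >= 9 or q + 7 < -1) and 3*a[s] - 1 <= 0) -> ((s - 1 <= -7 or s - 6 >= 0) and (s + a[s] - 3 >= a[0] + 3 <-> 3*q >= 2)) must hold; in canonical form it is ((3*s >= 5 or q < -8) and 3*a[s] <= 1) -> ((s <= -6 or s >= 6) and (a[s] + s >= a[0] + 6 <-> 3*q >= 2)).
Before skip: ((3*s >= 5 or q < -8) and 3*a[s] <= 1) -> ((s <= -6 or s >= 6) and (a[s] + s >= a[0] + 6 <-> 3*q >= 2))
Before q := q + 3*q: ((3*s >= 5 or 4*q < -8) and 3*a[s] <= 1) -> ((s <= -6 or s >= 6) and (a[s] + s >= a[0] + 6 <-> 12*q >= 2))
Before q := q: ((3*s >= 5 or 4*q < -8) and 3*a[s] <= 1) -> ((s <= -6 or s >= 6) and (a[s] + s >= a[0] + 6 <-> 12*q >= 2))
The weakest precondition is ((3*s >= 5 or 4*q < -8) and 3*a[s] <= 1) -> ((s <= -6 or s >= 6) and (a[s] + s >= a[0] + 6 <-> 12*q >= 2)).
Check whether ((3*s >= 5 or 4*q < -8) and 3*a[s] <= 1) -> ((s <= -6 or s >= 9) and (a[s] + s >= a[0] + 6 <-> 12*q >= 2)) implies it.
Every state satisfying the precondition satisfies the weakest precondition: the implication holds.
Answer: valid


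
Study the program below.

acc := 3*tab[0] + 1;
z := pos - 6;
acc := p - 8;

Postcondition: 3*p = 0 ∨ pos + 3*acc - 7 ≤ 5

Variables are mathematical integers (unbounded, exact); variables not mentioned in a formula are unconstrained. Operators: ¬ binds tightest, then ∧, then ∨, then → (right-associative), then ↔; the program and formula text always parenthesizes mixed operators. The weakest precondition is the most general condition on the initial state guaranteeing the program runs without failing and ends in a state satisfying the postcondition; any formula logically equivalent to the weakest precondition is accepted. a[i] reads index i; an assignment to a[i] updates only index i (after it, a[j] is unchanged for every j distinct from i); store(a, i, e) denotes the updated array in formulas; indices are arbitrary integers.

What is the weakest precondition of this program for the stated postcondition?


Working backward. After the program, the postcondition 3*p = 0 ∨ pos + 3*acc - 7 ≤ 5 must hold; in canonical form it is 3*p = 0 ∨ 3*acc + pos ≤ 12.
Before acc := p - 8: 3*p = 0 ∨ 3*p + pos ≤ 36
Before z := pos - 6: 3*p = 0 ∨ 3*p + pos ≤ 36
Before acc := 3*tab[0] + 1: 3*p = 0 ∨ 3*p + pos ≤ 36
Answer: WP = 3*p = 0 ∨ 3*p + pos ≤ 36


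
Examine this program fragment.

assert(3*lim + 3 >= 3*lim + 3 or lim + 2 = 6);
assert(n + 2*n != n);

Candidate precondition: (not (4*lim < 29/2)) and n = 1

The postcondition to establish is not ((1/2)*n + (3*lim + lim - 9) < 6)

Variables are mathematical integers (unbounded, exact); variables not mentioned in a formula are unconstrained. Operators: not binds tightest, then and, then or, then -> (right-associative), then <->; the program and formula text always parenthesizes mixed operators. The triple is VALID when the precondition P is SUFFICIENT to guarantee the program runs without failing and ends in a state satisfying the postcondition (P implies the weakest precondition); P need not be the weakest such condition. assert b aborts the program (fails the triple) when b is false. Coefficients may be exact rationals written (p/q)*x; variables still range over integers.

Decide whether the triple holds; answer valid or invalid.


Working backward. After the program, the postcondition not ((1/2)*n + (3*lim + lim - 9) < 6) must hold; in canonical form it is not (4*lim + (1/2)*n < 15).
Before assert n + 2*n != n: 2*n != 0 and (not (4*lim + (1/2)*n < 15))
Before assert 3*lim + 3 >= 3*lim + 3 or lim + 2 = 6: 2*n != 0 and (not (4*lim + (1/2)*n < 15))
The weakest precondition is 2*n != 0 and (not (4*lim + (1/2)*n < 15)).
Check whether (not (4*lim < 29/2)) and n = 1 implies it.
Every state satisfying the precondition satisfies the weakest precondition: the implication holds.
Answer: valid


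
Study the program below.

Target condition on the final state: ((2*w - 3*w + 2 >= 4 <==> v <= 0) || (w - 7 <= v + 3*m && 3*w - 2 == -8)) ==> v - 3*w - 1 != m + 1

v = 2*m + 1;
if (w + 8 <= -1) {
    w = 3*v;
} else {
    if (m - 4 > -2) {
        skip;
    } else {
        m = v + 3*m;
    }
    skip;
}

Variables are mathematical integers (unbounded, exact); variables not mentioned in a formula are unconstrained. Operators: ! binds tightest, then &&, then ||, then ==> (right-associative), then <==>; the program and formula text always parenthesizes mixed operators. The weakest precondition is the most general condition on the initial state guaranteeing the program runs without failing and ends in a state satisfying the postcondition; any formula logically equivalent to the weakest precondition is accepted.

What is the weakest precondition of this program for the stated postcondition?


Working backward. After the program, the postcondition ((2*w - 3*w + 2 >= 4 <==> v <= 0) || (w - 7 <= v + 3*m && 3*w - 2 == -8)) ==> v - 3*w - 1 != m + 1 must hold; in canonical form it is ((w <= -2 <==> v <= 0) || (w <= 3*m + v + 7 && 3*w == -6)) ==> v != m + 3*w + 2.
Then branch requires ((3*v <= -2 <==> v <= 0) || (2*v <= 3*m + 7 && 9*v == -6)) ==> m + 8*v != -2; else branch requires (m > 2 ==> (((w <= -2 <==> v <= 0) || (w <= 3*m + v + 7 && 3*w == -6)) ==> v != m + 3*w + 2)) && ((!(m > 2)) ==> (((w <= -2 <==> v <= 0) || (w <= 9*m + 4*v + 7 && 3*w == -6)) ==> 3*m + 3*w != -2)).
Before the if: (w <= -9 ==> (((3*v <= -2 <==> v <= 0) || (2*v <= 3*m + 7 && 9*v == -6)) ==> m + 8*v != -2)) && ((!(w <= -9)) ==> ((m > 2 ==> (((w <= -2 <==> v <= 0) || (w <= 3*m + v + 7 && 3*w == -6)) ==> v != m + 3*w + 2)) && ((!(m > 2)) ==> (((w <= -2 <==> v <= 0) || (w <= 9*m + 4*v + 7 && 3*w == -6)) ==> 3*m + 3*w != -2))))
Before v := 2*m + 1: (w <= -9 ==> (((6*m <= -5 <==> 2*m <= -1) || (m <= 5 && 18*m == -15)) ==> 17*m != -10)) && ((!(w <= -9)) ==> ((m > 2 ==> (((w <= -2 <==> 2*m <= -1) || (w <= 5*m + 8 && 3*w == -6)) ==> m != 3*w + 1)) && ((!(m > 2)) ==> (((w <= -2 <==> 2*m <= -1) || (w <= 17*m + 11 && 3*w == -6)) ==> 3*m + 3*w != -2))))
Answer: WP = (w <= -9 ==> (((6*m <= -5 <==> 2*m <= -1) || (m <= 5 && 18*m == -15)) ==> 17*m != -10)) && ((!(w <= -9)) ==> ((m > 2 ==> (((w <= -2 <==> 2*m <= -1) || (w <= 5*m + 8 && 3*w == -6)) ==> m != 3*w + 1)) && ((!(m > 2)) ==> (((w <= -2 <==> 2*m <= -1) || (w <= 17*m + 11 && 3*w == -6)) ==> 3*m + 3*w != -2))))


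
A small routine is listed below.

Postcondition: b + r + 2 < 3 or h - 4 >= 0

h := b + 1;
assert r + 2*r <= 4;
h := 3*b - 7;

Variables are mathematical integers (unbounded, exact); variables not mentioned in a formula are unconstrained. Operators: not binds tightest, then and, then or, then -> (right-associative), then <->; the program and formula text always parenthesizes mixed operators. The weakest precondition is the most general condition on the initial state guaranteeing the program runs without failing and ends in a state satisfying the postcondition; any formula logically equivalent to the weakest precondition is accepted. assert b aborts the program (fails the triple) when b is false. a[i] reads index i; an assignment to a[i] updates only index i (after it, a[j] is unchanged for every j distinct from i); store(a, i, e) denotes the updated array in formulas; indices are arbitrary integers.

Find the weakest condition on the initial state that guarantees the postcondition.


Working backward. After the program, the postcondition b + r + 2 < 3 or h - 4 >= 0 must hold; in canonical form it is b + r < 1 or h >= 4.
Before h := 3*b - 7: b + r < 1 or 3*b >= 11
Before assert r + 2*r <= 4: 3*r <= 4 and (b + r < 1 or 3*b >= 11)
Before h := b + 1: 3*r <= 4 and (b + r < 1 or 3*b >= 11)
Answer: WP = 3*r <= 4 and (b + r < 1 or 3*b >= 11)


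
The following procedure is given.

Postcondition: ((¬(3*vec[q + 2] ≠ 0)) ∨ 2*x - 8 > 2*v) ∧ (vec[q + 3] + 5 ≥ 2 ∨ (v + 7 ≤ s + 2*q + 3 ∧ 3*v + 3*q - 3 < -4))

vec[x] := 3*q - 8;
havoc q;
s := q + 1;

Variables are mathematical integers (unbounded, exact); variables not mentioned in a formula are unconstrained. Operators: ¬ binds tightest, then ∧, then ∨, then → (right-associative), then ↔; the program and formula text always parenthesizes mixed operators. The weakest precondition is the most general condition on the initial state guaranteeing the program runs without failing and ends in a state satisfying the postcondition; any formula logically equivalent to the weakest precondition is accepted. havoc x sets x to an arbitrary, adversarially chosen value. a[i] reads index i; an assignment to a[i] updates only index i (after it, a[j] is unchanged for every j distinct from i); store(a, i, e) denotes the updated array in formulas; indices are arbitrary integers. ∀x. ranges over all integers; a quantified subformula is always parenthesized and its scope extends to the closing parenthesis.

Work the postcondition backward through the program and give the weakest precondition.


Working backward. After the program, the postcondition ((¬(3*vec[q + 2] ≠ 0)) ∨ 2*x - 8 > 2*v) ∧ (vec[q + 3] + 5 ≥ 2 ∨ (v + 7 ≤ s + 2*q + 3 ∧ 3*v + 3*q - 3 < -4)) must hold; in canonical form it is ((¬(3*vec[q + 2] ≠ 0)) ∨ 2*x > 2*v + 8) ∧ (vec[q + 3] ≥ -3 ∨ (v ≤ 2*q + s - 4 ∧ 3*q + 3*v < -1)).
Before s := q + 1: ((¬(3*vec[q + 2] ≠ 0)) ∨ 2*x > 2*v + 8) ∧ (vec[q + 3] ≥ -3 ∨ (v ≤ 3*q - 3 ∧ 3*q + 3*v < -1))
Before havoc q: ∀q_1. (((¬(3*vec[q_1 + 2] ≠ 0)) ∨ 2*x > 2*v + 8) ∧ (vec[q_1 + 3] ≥ -3 ∨ (v ≤ 3*q_1 - 3 ∧ 3*q_1 + 3*v < -1)))
Before vec[x] := 3*q - 8: ∀q_1. (((¬(3*store(vec, x, 3*q - 8)[q_1 + 2] ≠ 0)) ∨ 2*x > 2*v + 8) ∧ (store(vec, x, 3*q - 8)[q_1 + 3] ≥ -3 ∨ (v ≤ 3*q_1 - 3 ∧ 3*q_1 + 3*v < -1)))
Answer: WP = ∀q_1. (((¬(3*store(vec, x, 3*q - 8)[q_1 + 2] ≠ 0)) ∨ 2*x > 2*v + 8) ∧ (store(vec, x, 3*q - 8)[q_1 + 3] ≥ -3 ∨ (v ≤ 3*q_1 - 3 ∧ 3*q_1 + 3*v < -1)))


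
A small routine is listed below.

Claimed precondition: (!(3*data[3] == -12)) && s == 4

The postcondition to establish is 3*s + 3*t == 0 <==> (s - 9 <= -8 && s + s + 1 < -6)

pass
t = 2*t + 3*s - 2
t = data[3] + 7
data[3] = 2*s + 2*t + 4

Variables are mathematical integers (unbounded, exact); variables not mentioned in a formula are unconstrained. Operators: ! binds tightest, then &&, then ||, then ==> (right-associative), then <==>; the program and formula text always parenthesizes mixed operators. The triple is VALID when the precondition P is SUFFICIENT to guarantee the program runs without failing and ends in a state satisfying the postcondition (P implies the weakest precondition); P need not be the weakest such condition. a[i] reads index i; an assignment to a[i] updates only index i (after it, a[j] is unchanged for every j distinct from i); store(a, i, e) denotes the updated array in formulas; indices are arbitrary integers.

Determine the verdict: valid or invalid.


Working backward. After the program, the postcondition 3*s + 3*t == 0 <==> (s - 9 <= -8 && s + s + 1 < -6) must hold; in canonical form it is 3*s + 3*t == 0 <==> (s <= 1 && 2*s < -7).
Before data[3] := 2*s + 2*t + 4: 3*s + 3*t == 0 <==> (s <= 1 && 2*s < -7)
Before t := data[3] + 7: 3*data[3] + 3*s == -21 <==> (s <= 1 && 2*s < -7)
Before t := 2*t + 3*s - 2: 3*data[3] + 3*s == -21 <==> (s <= 1 && 2*s < -7)
Before skip: 3*data[3] + 3*s == -21 <==> (s <= 1 && 2*s < -7)
The weakest precondition is 3*data[3] + 3*s == -21 <==> (s <= 1 && 2*s < -7).
Check whether (!(3*data[3] == -12)) && s == 4 implies it.
Countermodel: at the initial state data = {[3] = -11, elsewhere -11}, s = 4, the precondition holds but the weakest precondition fails.
Answer: invalid


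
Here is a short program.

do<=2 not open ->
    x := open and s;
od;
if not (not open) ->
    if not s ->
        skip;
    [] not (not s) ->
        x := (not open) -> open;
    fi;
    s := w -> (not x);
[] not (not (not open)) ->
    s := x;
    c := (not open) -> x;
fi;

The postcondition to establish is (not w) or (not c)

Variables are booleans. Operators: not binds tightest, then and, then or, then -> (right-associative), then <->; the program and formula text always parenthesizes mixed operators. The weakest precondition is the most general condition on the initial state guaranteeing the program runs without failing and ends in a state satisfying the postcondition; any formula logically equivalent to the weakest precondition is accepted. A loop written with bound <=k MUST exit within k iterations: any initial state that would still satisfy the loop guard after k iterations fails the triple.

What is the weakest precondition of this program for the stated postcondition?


Working backward. After the program, (not w) or (not c) must hold.
Then branch requires ((not s) -> ((not w) or (not c))) and (s -> ((not w) or (not c))); else branch requires (not w) or (not ((not open) -> x)).
Before the if: (open -> (((not s) -> ((not w) or (not c))) and (s -> ((not w) or (not c))))) and ((not open) -> ((not w) or (not ((not open) -> x))))
Before the loop (bound <=2), unroll the exhaustion recursion (WP_0 = exit-now case; WP_j = one more guarded iteration, up to j = 2):
  WP_0: open and (open -> (((not s) -> ((not w) or (not c))) and (s -> ((not w) or (not c))))) and ((not open) -> ((not w) or (not ((not open) -> x))))
  WP_1: ((not open) -> (open and (open -> (((not s) -> ((not w) or (not c))) and (s -> ((not w) or (not c))))) and ((not open) -> ((not w) or (not ((not open) -> (open and s))))))) and (open -> ((open -> (((not s) -> ((not w) or (not c))) and (s -> ((not w) or (not c))))) and ((not open) -> ((not w) or (not ((not open) -> x))))))
  WP_2: ((not open) -> (((not open) -> (open and (open -> (((not s) -> ((not w) or (not c))) and (s -> ((not w) or (not c))))) and ((not open) -> ((not w) or (not ((not open) -> (open and s))))))) and (open -> ((open -> (((not s) -> ((not w) or (not c))) and (s -> ((not w) or (not c))))) and ((not open) -> ((not w) or (not ((not open) -> (open and s))))))))) and (open -> ((open -> (((not s) -> ((not w) or (not c))) and (s -> ((not w) or (not c))))) and ((not open) -> ((not w) or (not ((not open) -> x))))))
So before the loop: ((not open) -> (((not open) -> (open and (open -> (((not s) -> ((not w) or (not c))) and (s -> ((not w) or (not c))))) and ((not open) -> ((not w) or (not ((not open) -> (open and s))))))) and (open -> ((open -> (((not s) -> ((not w) or (not c))) and (s -> ((not w) or (not c))))) and ((not open) -> ((not w) or (not ((not open) -> (open and s))))))))) and (open -> ((open -> (((not s) -> ((not w) or (not c))) and (s -> ((not w) or (not c))))) and ((not open) -> ((not w) or (not ((not open) -> x))))))
Answer: WP = ((not open) -> (((not open) -> (open and (open -> (((not s) -> ((not w) or (not c))) and (s -> ((not w) or (not c))))) and ((not open) -> ((not w) or (not ((not open) -> (open and s))))))) and (open -> ((open -> (((not s) -> ((not w) or (not c))) and (s -> ((not w) or (not c))))) and ((not open) -> ((not w) or (not ((not open) -> (open and s))))))))) and (open -> ((open -> (((not s) -> ((not w) or (not c))) and (s -> ((not w) or (not c))))) and ((not open) -> ((not w) or (not ((not open) -> x))))))


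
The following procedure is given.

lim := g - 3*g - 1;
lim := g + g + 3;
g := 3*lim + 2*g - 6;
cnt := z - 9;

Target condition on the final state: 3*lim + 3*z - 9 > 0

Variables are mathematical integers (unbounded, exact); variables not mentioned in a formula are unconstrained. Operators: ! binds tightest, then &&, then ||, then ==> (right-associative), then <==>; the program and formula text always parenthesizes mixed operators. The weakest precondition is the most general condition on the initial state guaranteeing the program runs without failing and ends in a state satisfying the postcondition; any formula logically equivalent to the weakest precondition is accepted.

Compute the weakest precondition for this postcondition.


Working backward. After the program, the postcondition 3*lim + 3*z - 9 > 0 must hold; in canonical form it is 3*lim + 3*z > 9.
Before cnt := z - 9: 3*lim + 3*z > 9
Before g := 3*lim + 2*g - 6: 3*lim + 3*z > 9
Before lim := g + g + 3: 6*g + 3*z > 0
Before lim := g - 3*g - 1: 6*g + 3*z > 0
Answer: WP = 6*g + 3*z > 0


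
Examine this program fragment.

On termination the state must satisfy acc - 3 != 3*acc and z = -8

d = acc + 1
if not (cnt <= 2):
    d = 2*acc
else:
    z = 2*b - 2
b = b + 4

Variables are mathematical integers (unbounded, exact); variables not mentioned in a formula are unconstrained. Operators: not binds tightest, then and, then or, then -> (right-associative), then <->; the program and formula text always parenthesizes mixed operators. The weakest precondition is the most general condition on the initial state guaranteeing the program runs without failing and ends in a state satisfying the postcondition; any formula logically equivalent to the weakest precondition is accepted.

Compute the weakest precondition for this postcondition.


Working backward. After the program, the postcondition acc - 3 != 3*acc and z = -8 must hold; in canonical form it is 2*acc != -3 and z = -8.
Before b := b + 4: 2*acc != -3 and z = -8
Then branch requires 2*acc != -3 and z = -8; else branch requires 2*acc != -3 and 2*b = -6.
Before the if: ((not (cnt <= 2)) -> (2*acc != -3 and z = -8)) and (cnt <= 2 -> (2*acc != -3 and 2*b = -6))
Before d := acc + 1: ((not (cnt <= 2)) -> (2*acc != -3 and z = -8)) and (cnt <= 2 -> (2*acc != -3 and 2*b = -6))
Answer: WP = ((not (cnt <= 2)) -> (2*acc != -3 and z = -8)) and (cnt <= 2 -> (2*acc != -3 and 2*b = -6))


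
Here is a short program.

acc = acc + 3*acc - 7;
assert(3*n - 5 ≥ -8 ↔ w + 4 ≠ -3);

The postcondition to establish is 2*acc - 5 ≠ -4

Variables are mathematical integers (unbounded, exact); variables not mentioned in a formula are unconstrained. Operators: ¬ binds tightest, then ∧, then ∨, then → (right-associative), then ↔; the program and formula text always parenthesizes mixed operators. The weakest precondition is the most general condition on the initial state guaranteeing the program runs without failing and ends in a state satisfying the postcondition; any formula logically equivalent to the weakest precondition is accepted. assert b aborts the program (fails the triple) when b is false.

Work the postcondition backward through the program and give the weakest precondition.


Working backward. After the program, the postcondition 2*acc - 5 ≠ -4 must hold; in canonical form it is 2*acc ≠ 1.
Before assert 3*n - 5 ≥ -8 ↔ w + 4 ≠ -3: (3*n ≥ -3 ↔ w ≠ -7) ∧ 2*acc ≠ 1
Before acc := acc + 3*acc - 7: (3*n ≥ -3 ↔ w ≠ -7) ∧ 8*acc ≠ 15
Answer: WP = (3*n ≥ -3 ↔ w ≠ -7) ∧ 8*acc ≠ 15


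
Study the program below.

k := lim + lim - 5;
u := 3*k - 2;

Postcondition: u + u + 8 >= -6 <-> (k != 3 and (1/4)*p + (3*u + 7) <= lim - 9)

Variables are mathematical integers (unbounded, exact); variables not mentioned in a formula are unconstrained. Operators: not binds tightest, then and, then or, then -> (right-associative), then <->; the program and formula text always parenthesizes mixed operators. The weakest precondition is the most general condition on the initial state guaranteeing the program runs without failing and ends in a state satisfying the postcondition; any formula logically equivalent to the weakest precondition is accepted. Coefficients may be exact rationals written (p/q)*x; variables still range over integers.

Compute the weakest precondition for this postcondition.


Working backward. After the program, the postcondition u + u + 8 >= -6 <-> (k != 3 and (1/4)*p + (3*u + 7) <= lim - 9) must hold; in canonical form it is 2*u >= -14 <-> (k != 3 and (1/4)*p + 3*u <= lim - 16).
Before u := 3*k - 2: 6*k >= -10 <-> (k != 3 and 9*k + (1/4)*p <= lim - 10)
Before k := lim + lim - 5: 12*lim >= 20 <-> (2*lim != 8 and 17*lim + (1/4)*p <= 35)
Answer: WP = 12*lim >= 20 <-> (2*lim != 8 and 17*lim + (1/4)*p <= 35)


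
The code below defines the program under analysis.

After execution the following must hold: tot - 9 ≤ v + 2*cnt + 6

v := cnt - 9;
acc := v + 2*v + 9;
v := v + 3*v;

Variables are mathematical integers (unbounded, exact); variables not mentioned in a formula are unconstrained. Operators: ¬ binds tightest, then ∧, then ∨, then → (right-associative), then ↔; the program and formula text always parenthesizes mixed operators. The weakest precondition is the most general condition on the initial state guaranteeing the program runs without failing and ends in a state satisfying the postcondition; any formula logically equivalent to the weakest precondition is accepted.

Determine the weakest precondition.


Working backward. After the program, the postcondition tot - 9 ≤ v + 2*cnt + 6 must hold; in canonical form it is tot ≤ 2*cnt + v + 15.
Before v := v + 3*v: tot ≤ 2*cnt + 4*v + 15
Before acc := v + 2*v + 9: tot ≤ 2*cnt + 4*v + 15
Before v := cnt - 9: tot ≤ 6*cnt - 21
Answer: WP = tot ≤ 6*cnt - 21


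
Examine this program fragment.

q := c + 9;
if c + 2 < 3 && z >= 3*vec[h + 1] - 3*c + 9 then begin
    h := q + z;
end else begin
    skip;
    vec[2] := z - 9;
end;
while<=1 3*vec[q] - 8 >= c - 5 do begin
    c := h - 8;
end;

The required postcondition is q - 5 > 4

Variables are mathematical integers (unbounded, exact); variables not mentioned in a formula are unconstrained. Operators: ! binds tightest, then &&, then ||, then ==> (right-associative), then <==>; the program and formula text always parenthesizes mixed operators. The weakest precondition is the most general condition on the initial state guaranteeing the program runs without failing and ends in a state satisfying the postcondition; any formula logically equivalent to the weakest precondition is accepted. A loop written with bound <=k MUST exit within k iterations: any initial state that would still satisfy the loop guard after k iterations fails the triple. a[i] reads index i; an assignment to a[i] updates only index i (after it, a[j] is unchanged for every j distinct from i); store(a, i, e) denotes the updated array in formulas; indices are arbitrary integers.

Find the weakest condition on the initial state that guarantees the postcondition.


Working backward. After the program, the postcondition q - 5 > 4 must hold; in canonical form it is q > 9.
Before the loop (bound <=1), unroll the exhaustion recursion (WP_0 = exit-now case; WP_j = one more guarded iteration, up to j = 1):
  WP_0: (!(3*vec[q] >= c + 3)) && q > 9
  WP_1: (3*vec[q] >= c + 3 ==> ((!(3*vec[q] >= h - 5)) && q > 9)) && ((!(3*vec[q] >= c + 3)) ==> q > 9)
So before the loop: (3*vec[q] >= c + 3 ==> ((!(3*vec[q] >= h - 5)) && q > 9)) && ((!(3*vec[q] >= c + 3)) ==> q > 9)
Then branch requires (3*vec[q] >= c + 3 ==> ((!(3*vec[q] >= q + z - 5)) && q > 9)) && ((!(3*vec[q] >= c + 3)) ==> q > 9); else branch requires (3*store(vec, 2, z - 9)[q] >= c + 3 ==> ((!(3*store(vec, 2, z - 9)[q] >= h - 5)) && q > 9)) && ((!(3*store(vec, 2, z - 9)[q] >= c + 3)) ==> q > 9).
Before the if: ((c < 1 && 3*c + z >= 3*vec[h + 1] + 9) ==> ((3*vec[q] >= c + 3 ==> ((!(3*vec[q] >= q + z - 5)) && q > 9)) && ((!(3*vec[q] >= c + 3)) ==> q > 9))) && ((!(c < 1 && 3*c + z >= 3*vec[h + 1] + 9)) ==> ((3*store(vec, 2, z - 9)[q] >= c + 3 ==> ((!(3*store(vec, 2, z - 9)[q] >= h - 5)) && q > 9)) && ((!(3*store(vec, 2, z - 9)[q] >= c + 3)) ==> q > 9)))
Before q := c + 9: ((c < 1 && 3*c + z >= 3*vec[h + 1] + 9) ==> ((3*vec[c + 9] >= c + 3 ==> ((!(3*vec[c + 9] >= c + z + 4)) && c > 0)) && ((!(3*vec[c + 9] >= c + 3)) ==> c > 0))) && ((!(c < 1 && 3*c + z >= 3*vec[h + 1] + 9)) ==> ((3*store(vec, 2, z - 9)[c + 9] >= c + 3 ==> ((!(3*store(vec, 2, z - 9)[c + 9] >= h - 5)) && c > 0)) && ((!(3*store(vec, 2, z - 9)[c + 9] >= c + 3)) ==> c > 0)))
Answer: WP = ((c < 1 && 3*c + z >= 3*vec[h + 1] + 9) ==> ((3*vec[c + 9] >= c + 3 ==> ((!(3*vec[c + 9] >= c + z + 4)) && c > 0)) && ((!(3*vec[c + 9] >= c + 3)) ==> c > 0))) && ((!(c < 1 && 3*c + z >= 3*vec[h + 1] + 9)) ==> ((3*store(vec, 2, z - 9)[c + 9] >= c + 3 ==> ((!(3*store(vec, 2, z - 9)[c + 9] >= h - 5)) && c > 0)) && ((!(3*store(vec, 2, z - 9)[c + 9] >= c + 3)) ==> c > 0)))


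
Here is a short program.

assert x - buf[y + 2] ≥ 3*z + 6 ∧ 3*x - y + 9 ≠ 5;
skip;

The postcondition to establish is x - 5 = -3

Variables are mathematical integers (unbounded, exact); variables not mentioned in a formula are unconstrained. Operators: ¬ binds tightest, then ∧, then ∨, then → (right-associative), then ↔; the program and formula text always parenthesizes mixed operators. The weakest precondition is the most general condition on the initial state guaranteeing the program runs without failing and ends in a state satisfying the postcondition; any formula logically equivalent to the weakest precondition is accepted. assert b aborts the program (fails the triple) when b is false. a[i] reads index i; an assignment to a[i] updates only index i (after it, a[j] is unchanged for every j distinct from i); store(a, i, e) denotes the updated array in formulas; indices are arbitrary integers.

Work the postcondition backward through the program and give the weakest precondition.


Working backward. After the program, the postcondition x - 5 = -3 must hold; in canonical form it is x = 2.
Before skip: x = 2
Before assert x - buf[y + 2] ≥ 3*z + 6 ∧ 3*x - y + 9 ≠ 5: x ≥ buf[y + 2] + 3*z + 6 ∧ 3*x ≠ y - 4 ∧ x = 2
Answer: WP = x ≥ buf[y + 2] + 3*z + 6 ∧ 3*x ≠ y - 4 ∧ x = 2
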